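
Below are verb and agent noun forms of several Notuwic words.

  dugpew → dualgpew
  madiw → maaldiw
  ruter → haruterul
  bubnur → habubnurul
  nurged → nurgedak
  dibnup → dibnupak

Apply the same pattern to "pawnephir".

dugpew and ruter both have last vowel 'e' yet inflect differently (dualgpew, haruterul), so the last vowel is not what conditions the rule; the final letter is.
"pawnephir" ends in -r. The stems ending in -r (ruter → haruterul, bubnur → habubnurul) add ha- … -ul around the stem.
So pawnephir → hapawnephirul.

hapawnephirul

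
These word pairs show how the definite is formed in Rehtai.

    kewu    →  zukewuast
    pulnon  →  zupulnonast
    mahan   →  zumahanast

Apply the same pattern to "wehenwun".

zuwehenwunast

Every pair shown (kewu → zukewuast, pulnon → zupulnonast, mahan → zumahanast) follows the same rule: add zu- … -ast around the stem.
So wehenwun → zuwehenwunast.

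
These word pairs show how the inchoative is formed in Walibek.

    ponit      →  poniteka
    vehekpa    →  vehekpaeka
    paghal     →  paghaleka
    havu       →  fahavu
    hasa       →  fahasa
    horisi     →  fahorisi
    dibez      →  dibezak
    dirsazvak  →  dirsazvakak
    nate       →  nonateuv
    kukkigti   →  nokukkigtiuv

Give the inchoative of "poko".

"poko" begins with p-. The stems beginning with p- (ponit → poniteka, paghal → paghaleka) add -eka.
The other patterns: stems beginning with h- add the prefix fa-; stems beginning with d- add -ak; stems beginning with k- or n- add no- … -uv around the stem.
So poko → pokoeka.

pokoeka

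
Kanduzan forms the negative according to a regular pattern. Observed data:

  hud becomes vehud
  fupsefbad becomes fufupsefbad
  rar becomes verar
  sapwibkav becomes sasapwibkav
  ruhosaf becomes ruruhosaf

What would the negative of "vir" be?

vevir

hud and fupsefbad both end in -d yet inflect differently (vehud, fufupsefbad), so the final letter is not what conditions the rule; the number of vowels is.
"vir" has 1 vowel. The stems with 1 vowel (hud → vehud, rar → verar) add the prefix ve-.
The other pattern: stems with 3 vowels repeat the first consonant+vowel as a prefix.
So vir → vevir.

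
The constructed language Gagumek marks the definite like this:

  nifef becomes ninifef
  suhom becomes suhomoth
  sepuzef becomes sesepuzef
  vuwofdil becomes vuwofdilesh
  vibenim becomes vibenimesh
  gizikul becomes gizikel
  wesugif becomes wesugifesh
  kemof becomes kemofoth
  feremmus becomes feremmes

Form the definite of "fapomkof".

fapomkofoth

sepuzef and kemof both end in -f yet inflect differently (sesepuzef, kemofoth), so the final letter is not what conditions the rule; the last vowel is.
"fapomkof" has last vowel 'o'. The stems whose last vowel is 'o' (kemof → kemofoth, suhom → suhomoth) add -oth.
The other patterns: stems whose last vowel is 'e' repeat the first consonant+vowel as a prefix; stems whose last vowel is 'u' change the last vowel to 'e'; stems whose last vowel is 'i' add -esh.
So fapomkof → fapomkofoth.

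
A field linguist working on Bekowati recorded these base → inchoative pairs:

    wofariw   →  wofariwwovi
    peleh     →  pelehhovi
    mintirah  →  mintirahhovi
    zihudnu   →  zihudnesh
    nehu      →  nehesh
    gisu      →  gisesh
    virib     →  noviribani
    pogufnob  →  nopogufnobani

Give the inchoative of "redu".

redesh

wofariw and virib both have last vowel 'i' yet inflect differently (wofariwwovi, noviribani), so the last vowel is not what conditions the rule; the final letter is.
"redu" ends in -u. The stems ending in -u (zihudnu → zihudnesh, nehu → nehesh, gisu → gisesh) drop the final letter and add -esh.
The other patterns: stems ending in -h or -w double the final consonant and add -ovi; stems ending in -b add no- … -ani around the stem.
So redu → redesh.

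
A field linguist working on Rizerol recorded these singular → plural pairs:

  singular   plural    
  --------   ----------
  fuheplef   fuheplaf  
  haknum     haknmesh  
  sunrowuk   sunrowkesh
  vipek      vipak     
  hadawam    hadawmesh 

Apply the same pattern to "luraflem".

luraflam

"luraflem" has last vowel 'e'. The stems whose last vowel is 'e' (vipek → vipak, fuheplef → fuheplaf) change the last vowel to 'a'.
So luraflem → luraflam.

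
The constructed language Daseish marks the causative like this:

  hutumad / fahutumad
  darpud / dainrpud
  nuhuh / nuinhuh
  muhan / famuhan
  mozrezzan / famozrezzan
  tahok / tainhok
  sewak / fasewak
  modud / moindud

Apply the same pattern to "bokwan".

hutumad and darpud both end in -d yet inflect differently (fahutumad, dainrpud), so the final letter is not what conditions the rule; the last vowel is.
"bokwan" has last vowel 'a'. The stems whose last vowel is 'a' (mozrezzan → famozrezzan, sewak → fasewak, muhan → famuhan) add the prefix fa-.
The other pattern: stems whose last vowel is 'o' or 'u' insert -in- after the first vowel.
So bokwan → fabokwan.

fabokwan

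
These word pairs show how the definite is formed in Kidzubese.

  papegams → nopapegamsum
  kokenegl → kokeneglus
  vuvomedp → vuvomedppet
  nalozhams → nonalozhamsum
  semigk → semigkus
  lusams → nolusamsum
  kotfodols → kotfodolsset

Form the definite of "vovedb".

nalozhams and kotfodols both end in -s yet inflect differently (nonalozhamsum, kotfodolsset), so the final letter is not what conditions the rule; the second-to-last letter is.
"vovedb" has second-to-last letter 'd'. The one such stem in the data (vuvomedp → vuvomedppet) doubles the final consonant and adds -et (as does kotfodols), so the same rule applies.
The other patterns: stems whose second-to-last letter is 'g' add -us; stems whose second-to-last letter is 'm' add no- … -um around the stem.
So vovedb → vovedbbet.

vovedbbet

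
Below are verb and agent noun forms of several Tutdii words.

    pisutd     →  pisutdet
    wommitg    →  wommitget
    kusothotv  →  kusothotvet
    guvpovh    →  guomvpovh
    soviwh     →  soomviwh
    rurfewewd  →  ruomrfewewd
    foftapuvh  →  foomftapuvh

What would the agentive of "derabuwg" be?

deomrabuwg

"derabuwg" has second-to-last letter 'w'. The stems whose second-to-last letter is 'w' (soviwh → soomviwh, rurfewewd → ruomrfewewd) insert -om- after the first vowel.
So derabuwg → deomrabuwg.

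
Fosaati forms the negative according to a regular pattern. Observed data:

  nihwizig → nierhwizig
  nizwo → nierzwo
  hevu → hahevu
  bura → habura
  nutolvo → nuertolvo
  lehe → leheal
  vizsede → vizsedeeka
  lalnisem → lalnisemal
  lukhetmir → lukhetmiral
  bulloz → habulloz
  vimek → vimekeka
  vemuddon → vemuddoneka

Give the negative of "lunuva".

lunuvaal

vizsede and lehe both end in -e yet inflect differently (vizsedeeka, leheal), so the final letter is not what conditions the rule; the first letter is.
"lunuva" begins with l-. The stems beginning with l- (lalnisem → lalnisemal, lehe → leheal, lukhetmir → lukhetmiral) add -al.
The other patterns: stems beginning with v- add -eka; stems beginning with n- insert -er- after the first vowel; stems beginning with b- or h- add the prefix ha-.
So lunuva → lunuvaal.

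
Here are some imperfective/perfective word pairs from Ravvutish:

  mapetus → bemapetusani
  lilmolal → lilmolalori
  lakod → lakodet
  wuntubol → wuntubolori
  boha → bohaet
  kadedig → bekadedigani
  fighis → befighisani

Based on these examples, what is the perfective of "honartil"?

wuntubol and lakod both have last vowel 'o' yet inflect differently (wuntubolori, lakodet), so the last vowel is not what conditions the rule; the final letter is.
"honartil" ends in -l. The stems ending in -l (lilmolal → lilmolalori, wuntubol → wuntubolori) add -ori.
So honartil → honartilori.

honartilori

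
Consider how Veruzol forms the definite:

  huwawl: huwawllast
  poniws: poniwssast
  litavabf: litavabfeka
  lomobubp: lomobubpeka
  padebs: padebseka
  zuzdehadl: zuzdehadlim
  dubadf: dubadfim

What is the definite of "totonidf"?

totonidfim

poniws and padebs both end in -s yet inflect differently (poniwssast, padebseka), so the final letter is not what conditions the rule; the second-to-last letter is.
"totonidf" has second-to-last letter 'd'. The stems whose second-to-last letter is 'd' (zuzdehadl → zuzdehadlim, dubadf → dubadfim) add -im.
So totonidf → totonidfim.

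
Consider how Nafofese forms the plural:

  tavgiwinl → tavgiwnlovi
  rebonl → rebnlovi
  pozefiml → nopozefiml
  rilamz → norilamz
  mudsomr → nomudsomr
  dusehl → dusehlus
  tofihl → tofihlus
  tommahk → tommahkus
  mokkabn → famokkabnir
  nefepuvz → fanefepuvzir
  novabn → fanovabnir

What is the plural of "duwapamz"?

noduwapamz

tavgiwinl and pozefiml both end in -l yet inflect differently (tavgiwnlovi, nopozefiml), so the final letter is not what conditions the rule; the second-to-last letter is.
"duwapamz" has second-to-last letter 'm'. The stems whose second-to-last letter is 'm' (pozefiml → nopozefiml, rilamz → norilamz, mudsomr → nomudsomr) add the prefix no-.
The other patterns: stems whose second-to-last letter is 'n' delete the last vowel and add -ovi; stems whose second-to-last letter is 'h' add -us; stems whose second-to-last letter is 'b' or 'v' add fa- … -ir around the stem.
So duwapamz → noduwapamz.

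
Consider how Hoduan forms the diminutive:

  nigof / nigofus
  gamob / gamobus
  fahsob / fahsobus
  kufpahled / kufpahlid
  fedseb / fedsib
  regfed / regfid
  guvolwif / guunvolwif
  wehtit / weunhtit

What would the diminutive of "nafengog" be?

gamob and fedseb both end in -b yet inflect differently (gamobus, fedsib), so the final letter is not what conditions the rule; the last vowel is.
"nafengog" has last vowel 'o'. The stems whose last vowel is 'o' (nigof → nigofus, gamob → gamobus, fahsob → fahsobus) add -us.
So nafengog → nafengogus.

nafengogus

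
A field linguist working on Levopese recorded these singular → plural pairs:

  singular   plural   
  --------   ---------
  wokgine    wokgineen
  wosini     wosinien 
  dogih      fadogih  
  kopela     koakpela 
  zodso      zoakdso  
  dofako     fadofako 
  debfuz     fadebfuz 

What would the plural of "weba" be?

dofako and zodso both end in -o yet inflect differently (fadofako, zoakdso), so the final letter is not what conditions the rule; the first letter is.
"weba" begins with w-. The stems beginning with w- (wokgine → wokgineen, wosini → wosinien) add -en.
So weba → webaen.

webaen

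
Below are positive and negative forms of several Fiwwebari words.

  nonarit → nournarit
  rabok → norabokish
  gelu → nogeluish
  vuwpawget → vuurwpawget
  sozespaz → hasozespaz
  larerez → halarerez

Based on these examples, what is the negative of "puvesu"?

"puvesu" ends in -u. The one such stem in the data (gelu → nogeluish) adds no- … -ish around the stem, so the same rule applies.
So puvesu → nopuvesuish.

nopuvesuish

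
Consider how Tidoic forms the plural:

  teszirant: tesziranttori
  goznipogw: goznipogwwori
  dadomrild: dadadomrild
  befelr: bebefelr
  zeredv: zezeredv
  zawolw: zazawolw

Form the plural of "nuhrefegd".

goznipogw and zawolw both end in -w yet inflect differently (goznipogwwori, zazawolw), so the final letter is not what conditions the rule; the second-to-last letter is.
"nuhrefegd" has second-to-last letter 'g'. The one such stem in the data (goznipogw → goznipogwwori) doubles the final consonant and adds -ori (as does teszirant), so the same rule applies.
So nuhrefegd → nuhrefegddori.

nuhrefegddori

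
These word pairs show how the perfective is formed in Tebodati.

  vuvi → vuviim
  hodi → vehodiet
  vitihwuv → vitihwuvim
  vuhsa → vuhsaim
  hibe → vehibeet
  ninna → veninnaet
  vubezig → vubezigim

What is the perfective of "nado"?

vuhsa and ninna both end in -a yet inflect differently (vuhsaim, veninnaet), so the final letter is not what conditions the rule; the first letter is.
"nado" begins with n-. The one such stem in the data (ninna → veninnaet) adds ve- … -et around the stem, so the same rule applies.
So nado → venadoet.

venadoet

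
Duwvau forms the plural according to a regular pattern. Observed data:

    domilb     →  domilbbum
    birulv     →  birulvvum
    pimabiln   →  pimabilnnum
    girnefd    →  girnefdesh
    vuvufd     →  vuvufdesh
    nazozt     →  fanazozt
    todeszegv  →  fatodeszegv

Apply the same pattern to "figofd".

birulv and todeszegv both end in -v yet inflect differently (birulvvum, fatodeszegv), so the final letter is not what conditions the rule; the second-to-last letter is.
"figofd" has second-to-last letter 'f'. The stems whose second-to-last letter is 'f' (girnefd → girnefdesh, vuvufd → vuvufdesh) add -esh.
The other patterns: stems whose second-to-last letter is 'l' double the final consonant and add -um; stems whose second-to-last letter is 'g' or 'z' add the prefix fa-.
So figofd → figofdesh.

figofdesh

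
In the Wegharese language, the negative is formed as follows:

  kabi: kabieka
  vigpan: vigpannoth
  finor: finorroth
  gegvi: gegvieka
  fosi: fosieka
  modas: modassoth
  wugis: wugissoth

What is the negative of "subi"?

kabi and wugis both have last vowel 'i' yet inflect differently (kabieka, wugissoth), so the last vowel is not what conditions the rule; the final letter is.
"subi" ends in -i. The stems ending in -i (kabi → kabieka, fosi → fosieka, gegvi → gegvieka) add -eka.
The other pattern: stems ending in -n, -r or -s double the final consonant and add -oth.
So subi → subieka.

subieka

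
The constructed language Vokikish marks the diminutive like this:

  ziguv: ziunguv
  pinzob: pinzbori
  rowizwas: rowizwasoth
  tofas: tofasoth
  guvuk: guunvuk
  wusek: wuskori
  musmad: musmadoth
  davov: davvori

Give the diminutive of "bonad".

"bonad" has last vowel 'a'. The stems whose last vowel is 'a' (tofas → tofasoth, musmad → musmadoth, rowizwas → rowizwasoth) add -oth.
The other patterns: stems whose last vowel is 'u' insert -un- after the first vowel; stems whose last vowel is 'e' or 'o' delete the last vowel and add -ori.
So bonad → bonadoth.

bonadoth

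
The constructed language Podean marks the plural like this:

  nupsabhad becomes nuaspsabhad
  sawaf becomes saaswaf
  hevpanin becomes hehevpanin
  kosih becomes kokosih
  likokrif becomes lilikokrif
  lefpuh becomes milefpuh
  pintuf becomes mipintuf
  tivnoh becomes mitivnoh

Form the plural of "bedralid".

bebedralid

sawaf and likokrif both end in -f yet inflect differently (saaswaf, lilikokrif), so the final letter is not what conditions the rule; the last vowel is.
"bedralid" has last vowel 'i'. The stems whose last vowel is 'i' (hevpanin → hehevpanin, kosih → kokosih, likokrif → lilikokrif) repeat the first consonant+vowel as a prefix.
The other patterns: stems whose last vowel is 'a' insert -as- after the first vowel; stems whose last vowel is 'o' or 'u' add the prefix mi-.
So bedralid → bebedralid.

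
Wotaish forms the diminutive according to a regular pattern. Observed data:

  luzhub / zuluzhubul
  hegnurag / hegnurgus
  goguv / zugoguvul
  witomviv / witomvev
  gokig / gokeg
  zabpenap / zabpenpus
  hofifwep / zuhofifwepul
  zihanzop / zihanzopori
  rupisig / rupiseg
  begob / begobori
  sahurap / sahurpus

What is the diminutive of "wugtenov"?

zihanzop and zabpenap both end in -p yet inflect differently (zihanzopori, zabpenpus), so the final letter is not what conditions the rule; the last vowel is.
"wugtenov" has last vowel 'o'. The stems whose last vowel is 'o' (zihanzop → zihanzopori, begob → begobori) add -ori.
The other patterns: stems whose last vowel is 'a' delete the last vowel and add -us; stems whose last vowel is 'i' change the last vowel to 'e'; stems whose last vowel is 'e' or 'u' add zu- … -ul around the stem.
So wugtenov → wugtenovori.

wugtenovori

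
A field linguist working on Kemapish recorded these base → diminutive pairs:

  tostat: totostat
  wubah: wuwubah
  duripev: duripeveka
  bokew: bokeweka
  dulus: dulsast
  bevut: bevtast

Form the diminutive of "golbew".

golbeweka

"golbew" has last vowel 'e'. The stems whose last vowel is 'e' (bokew → bokeweka, duripev → duripeveka) add -eka.
So golbew → golbeweka.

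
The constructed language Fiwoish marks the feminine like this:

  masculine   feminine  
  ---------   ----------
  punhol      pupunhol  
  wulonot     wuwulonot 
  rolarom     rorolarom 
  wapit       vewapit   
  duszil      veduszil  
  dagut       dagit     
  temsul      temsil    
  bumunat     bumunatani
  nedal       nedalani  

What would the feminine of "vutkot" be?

vuvutkot

wulonot and wapit both end in -t yet inflect differently (wuwulonot, vewapit), so the final letter is not what conditions the rule; the last vowel is.
"vutkot" has last vowel 'o'. The stems whose last vowel is 'o' (punhol → pupunhol, wulonot → wuwulonot, rolarom → rorolarom) repeat the first consonant+vowel as a prefix.
The other patterns: stems whose last vowel is 'i' add the prefix ve-; stems whose last vowel is 'u' change the last vowel to 'i'; stems whose last vowel is 'a' add -ani.
So vutkot → vuvutkot.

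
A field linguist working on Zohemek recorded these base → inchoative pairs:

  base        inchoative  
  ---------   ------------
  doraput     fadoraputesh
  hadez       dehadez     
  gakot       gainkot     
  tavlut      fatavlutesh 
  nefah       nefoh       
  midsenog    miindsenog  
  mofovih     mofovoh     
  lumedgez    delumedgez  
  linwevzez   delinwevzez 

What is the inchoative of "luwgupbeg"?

deluwgupbeg

tavlut and gakot both end in -t yet inflect differently (fatavlutesh, gainkot), so the final letter is not what conditions the rule; the last vowel is.
"luwgupbeg" has last vowel 'e'. The stems whose last vowel is 'e' (linwevzez → delinwevzez, hadez → dehadez, lumedgez → delumedgez) add the prefix de-.
So luwgupbeg → deluwgupbeg.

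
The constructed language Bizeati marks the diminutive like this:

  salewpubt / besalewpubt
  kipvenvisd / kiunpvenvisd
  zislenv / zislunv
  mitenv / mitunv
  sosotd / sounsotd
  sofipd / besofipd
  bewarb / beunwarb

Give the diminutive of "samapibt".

"samapibt" has second-to-last letter 'b'. The one such stem in the data (salewpubt → besalewpubt) adds the prefix be-, so the same rule applies.
So samapibt → besamapibt.

besamapibt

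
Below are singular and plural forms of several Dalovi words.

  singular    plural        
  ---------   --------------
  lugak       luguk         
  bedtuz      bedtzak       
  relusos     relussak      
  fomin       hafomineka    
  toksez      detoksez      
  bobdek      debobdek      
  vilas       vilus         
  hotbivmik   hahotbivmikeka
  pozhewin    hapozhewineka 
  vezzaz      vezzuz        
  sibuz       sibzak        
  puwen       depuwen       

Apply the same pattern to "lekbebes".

delekbebes

"lekbebes" has last vowel 'e'. The stems whose last vowel is 'e' (puwen → depuwen, toksez → detoksez, bobdek → debobdek) add the prefix de-.
So lekbebes → delekbebes.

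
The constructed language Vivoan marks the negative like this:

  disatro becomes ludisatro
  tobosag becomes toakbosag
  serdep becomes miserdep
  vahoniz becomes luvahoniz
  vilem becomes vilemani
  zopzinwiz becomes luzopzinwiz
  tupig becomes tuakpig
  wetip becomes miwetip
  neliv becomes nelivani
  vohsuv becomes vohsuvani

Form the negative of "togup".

wetip and tupig both have last vowel 'i' yet inflect differently (miwetip, tuakpig), so the last vowel is not what conditions the rule; the final letter is.
"togup" ends in -p. The stems ending in -p (wetip → miwetip, serdep → miserdep) add the prefix mi-.
So togup → mitogup.

mitogup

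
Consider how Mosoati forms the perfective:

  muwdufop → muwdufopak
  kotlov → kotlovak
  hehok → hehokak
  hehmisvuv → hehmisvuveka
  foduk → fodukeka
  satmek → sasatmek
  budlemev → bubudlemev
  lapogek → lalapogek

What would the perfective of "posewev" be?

"posewev" has last vowel 'e'. The stems whose last vowel is 'e' (satmek → sasatmek, budlemev → bubudlemev, lapogek → lalapogek) repeat the first consonant+vowel as a prefix.
So posewev → poposewev.

poposewev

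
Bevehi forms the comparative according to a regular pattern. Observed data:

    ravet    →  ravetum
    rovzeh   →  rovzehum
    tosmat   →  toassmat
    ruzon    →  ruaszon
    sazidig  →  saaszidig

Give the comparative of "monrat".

"monrat" has last vowel 'a'. The one such stem in the data (tosmat → toassmat) inserts -as- after the first vowel (as do ruzon, sazidig), so the same rule applies.
So monrat → moasnrat.

moasnrat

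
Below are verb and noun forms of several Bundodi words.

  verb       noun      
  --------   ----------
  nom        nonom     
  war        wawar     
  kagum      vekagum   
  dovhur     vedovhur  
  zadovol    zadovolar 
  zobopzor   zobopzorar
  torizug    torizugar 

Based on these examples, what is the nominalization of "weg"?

nom and kagum both end in -m yet inflect differently (nonom, vekagum), so the final letter is not what conditions the rule; the number of vowels is.
"weg" has 1 vowel. The stems with 1 vowel (nom → nonom, war → wawar) repeat the first consonant+vowel as a prefix.
So weg → weweg.

weweg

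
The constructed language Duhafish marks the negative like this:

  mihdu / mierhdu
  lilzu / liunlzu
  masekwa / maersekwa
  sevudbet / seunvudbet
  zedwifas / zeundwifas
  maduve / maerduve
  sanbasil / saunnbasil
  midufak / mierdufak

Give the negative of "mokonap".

moerkonap

mihdu and lilzu both end in -u yet inflect differently (mierhdu, liunlzu), so the final letter is not what conditions the rule; the first letter is.
"mokonap" begins with m-. The stems beginning with m- (mihdu → mierhdu, maduve → maerduve, midufak → mierdufak) insert -er- after the first vowel.
The other pattern: stems beginning with l-, s- or z- insert -un- after the first vowel.
So mokonap → moerkonap.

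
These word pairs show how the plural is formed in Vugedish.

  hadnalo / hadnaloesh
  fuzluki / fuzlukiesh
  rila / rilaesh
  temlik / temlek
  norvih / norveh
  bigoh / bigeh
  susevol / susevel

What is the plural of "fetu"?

fetuesh

fuzluki and temlik both have last vowel 'i' yet inflect differently (fuzlukiesh, temlek), so the last vowel is not what conditions the rule; whether the stem ends in a vowel or a consonant is.
"fetu" ends in a vowel. The stems ending in a vowel (hadnalo → hadnaloesh, fuzluki → fuzlukiesh, rila → rilaesh) add -esh.
The other pattern: stems ending in a consonant change the last vowel to 'e'.
So fetu → fetuesh.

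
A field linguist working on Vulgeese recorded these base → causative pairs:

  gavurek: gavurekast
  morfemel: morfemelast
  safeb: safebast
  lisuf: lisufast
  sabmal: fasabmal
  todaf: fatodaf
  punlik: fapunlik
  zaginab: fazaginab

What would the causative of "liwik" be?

faliwik

morfemel and sabmal both end in -l yet inflect differently (morfemelast, fasabmal), so the final letter is not what conditions the rule; the last vowel is.
"liwik" has last vowel 'i'. The one such stem in the data (punlik → fapunlik) adds the prefix fa-, so the same rule applies.
The other pattern: stems whose last vowel is 'e' or 'u' add -ast.
So liwik → faliwik.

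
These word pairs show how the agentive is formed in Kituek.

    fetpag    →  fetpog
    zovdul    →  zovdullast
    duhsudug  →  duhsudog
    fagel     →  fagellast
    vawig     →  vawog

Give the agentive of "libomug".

"libomug" ends in -g. The stems ending in -g (fetpag → fetpog, vawig → vawog, duhsudug → duhsudog) change the last vowel to 'o'.
So libomug → libomog.

libomog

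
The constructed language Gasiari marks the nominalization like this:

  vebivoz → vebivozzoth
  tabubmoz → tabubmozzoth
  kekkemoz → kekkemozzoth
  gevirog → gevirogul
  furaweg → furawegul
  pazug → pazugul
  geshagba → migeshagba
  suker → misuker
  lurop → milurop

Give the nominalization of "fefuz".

fefuzzoth

"fefuz" ends in -z. The stems ending in -z (vebivoz → vebivozzoth, tabubmoz → tabubmozzoth, kekkemoz → kekkemozzoth) double the final consonant and add -oth.
The other patterns: stems ending in -g add -ul; stems ending in -a, -p or -r add the prefix mi-.
So fefuz → fefuzzoth.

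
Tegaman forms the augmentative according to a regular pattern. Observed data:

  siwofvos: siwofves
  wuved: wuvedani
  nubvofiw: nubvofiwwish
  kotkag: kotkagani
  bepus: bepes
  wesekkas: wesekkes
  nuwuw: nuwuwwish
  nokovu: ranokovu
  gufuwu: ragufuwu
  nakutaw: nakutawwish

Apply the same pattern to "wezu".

rawezu

nokovu and bepus both have last vowel 'u' yet inflect differently (ranokovu, bepes), so the last vowel is not what conditions the rule; the final letter is.
"wezu" ends in -u. The stems ending in -u (nokovu → ranokovu, gufuwu → ragufuwu) add the prefix ra-.
So wezu → rawezu.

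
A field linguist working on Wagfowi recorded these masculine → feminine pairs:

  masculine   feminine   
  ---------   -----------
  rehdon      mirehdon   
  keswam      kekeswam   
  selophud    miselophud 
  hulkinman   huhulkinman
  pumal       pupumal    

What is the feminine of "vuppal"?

hulkinman and rehdon both end in -n yet inflect differently (huhulkinman, mirehdon), so the final letter is not what conditions the rule; the last vowel is.
"vuppal" has last vowel 'a'. The stems whose last vowel is 'a' (hulkinman → huhulkinman, pumal → pupumal, keswam → kekeswam) repeat the first consonant+vowel as a prefix.
The other pattern: stems whose last vowel is 'o' or 'u' add the prefix mi-.
So vuppal → vuvuppal.

vuvuppal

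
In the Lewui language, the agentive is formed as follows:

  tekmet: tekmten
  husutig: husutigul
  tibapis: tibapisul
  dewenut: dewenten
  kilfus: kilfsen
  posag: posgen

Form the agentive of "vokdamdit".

tibapis and kilfus both end in -s yet inflect differently (tibapisul, kilfsen), so the final letter is not what conditions the rule; the last vowel is.
"vokdamdit" has last vowel 'i'. The stems whose last vowel is 'i' (tibapis → tibapisul, husutig → husutigul) add -ul.
The other pattern: stems whose last vowel is 'a', 'e' or 'u' delete the last vowel and add -en.
So vokdamdit → vokdamditul.

vokdamditul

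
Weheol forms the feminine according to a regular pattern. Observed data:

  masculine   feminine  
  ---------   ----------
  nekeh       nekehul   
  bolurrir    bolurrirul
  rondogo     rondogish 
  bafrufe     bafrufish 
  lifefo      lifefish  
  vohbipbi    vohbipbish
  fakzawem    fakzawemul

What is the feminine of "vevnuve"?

vevnuvish

bolurrir and vohbipbi both have last vowel 'i' yet inflect differently (bolurrirul, vohbipbish), so the last vowel is not what conditions the rule; whether the stem ends in a vowel or a consonant is.
"vevnuve" ends in a vowel. The stems ending in a vowel (vohbipbi → vohbipbish, rondogo → rondogish, lifefo → lifefish) drop the final letter and add -ish.
The other pattern: stems ending in a consonant add -ul.
So vevnuve → vevnuvish.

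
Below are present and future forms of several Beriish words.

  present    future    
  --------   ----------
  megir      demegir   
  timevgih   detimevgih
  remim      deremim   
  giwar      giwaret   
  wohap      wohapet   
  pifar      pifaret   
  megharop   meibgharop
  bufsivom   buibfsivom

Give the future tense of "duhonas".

duhonaset

"duhonas" has last vowel 'a'. The stems whose last vowel is 'a' (giwar → giwaret, wohap → wohapet, pifar → pifaret) add -et.
The other patterns: stems whose last vowel is 'i' add the prefix de-; stems whose last vowel is 'o' insert -ib- after the first vowel.
So duhonas → duhonaset.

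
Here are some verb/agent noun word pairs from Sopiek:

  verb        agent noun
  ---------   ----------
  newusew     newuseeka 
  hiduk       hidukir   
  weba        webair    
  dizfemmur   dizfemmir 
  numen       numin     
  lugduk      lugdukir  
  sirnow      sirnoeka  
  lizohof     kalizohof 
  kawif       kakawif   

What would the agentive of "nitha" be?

nithair

lizohof and sirnow both have last vowel 'o' yet inflect differently (kalizohof, sirnoeka), so the last vowel is not what conditions the rule; the final letter is.
"nitha" ends in -a. The one such stem in the data (weba → webair) adds -ir, so the same rule applies.
So nitha → nithair.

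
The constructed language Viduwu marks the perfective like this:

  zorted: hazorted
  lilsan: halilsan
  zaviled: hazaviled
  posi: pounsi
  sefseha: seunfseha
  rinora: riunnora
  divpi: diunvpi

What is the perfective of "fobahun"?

"fobahun" ends in a consonant. The stems ending in a consonant (zorted → hazorted, lilsan → halilsan, zaviled → hazaviled) add the prefix ha-.
The other pattern: stems ending in a vowel insert -un- after the first vowel.
So fobahun → hafobahun.

hafobahun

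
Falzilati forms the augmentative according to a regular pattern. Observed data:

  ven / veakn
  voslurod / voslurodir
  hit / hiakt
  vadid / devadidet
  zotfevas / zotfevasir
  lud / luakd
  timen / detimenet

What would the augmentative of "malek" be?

"malek" has 2 vowels. The stems with 2 vowels (timen → detimenet, vadid → devadidet) add de- … -et around the stem.
So malek → demaleket.

demaleket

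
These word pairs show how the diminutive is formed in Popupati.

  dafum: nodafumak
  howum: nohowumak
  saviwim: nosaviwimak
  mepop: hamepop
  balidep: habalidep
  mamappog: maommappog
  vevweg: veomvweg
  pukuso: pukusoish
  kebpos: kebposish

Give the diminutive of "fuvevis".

mepop and mamappog both have last vowel 'o' yet inflect differently (hamepop, maommappog), so the last vowel is not what conditions the rule; the final letter is.
"fuvevis" ends in -s. The one such stem in the data (kebpos → kebposish) adds -ish, so the same rule applies.
The other patterns: stems ending in -m add no- … -ak around the stem; stems ending in -p add the prefix ha-; stems ending in -g insert -om- after the first vowel.
So fuvevis → fuvevisish.

fuvevisish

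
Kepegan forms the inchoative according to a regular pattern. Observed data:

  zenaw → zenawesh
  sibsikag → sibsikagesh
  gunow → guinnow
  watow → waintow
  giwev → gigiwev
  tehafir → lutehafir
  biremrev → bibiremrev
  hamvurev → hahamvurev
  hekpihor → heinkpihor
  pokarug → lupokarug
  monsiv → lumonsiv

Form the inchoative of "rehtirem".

"rehtirem" has last vowel 'e'. The stems whose last vowel is 'e' (biremrev → bibiremrev, giwev → gigiwev, hamvurev → hahamvurev) repeat the first consonant+vowel as a prefix.
The other patterns: stems whose last vowel is 'o' insert -in- after the first vowel; stems whose last vowel is 'a' add -esh; stems whose last vowel is 'i' or 'u' add the prefix lu-.
So rehtirem → rerehtirem.

rerehtirem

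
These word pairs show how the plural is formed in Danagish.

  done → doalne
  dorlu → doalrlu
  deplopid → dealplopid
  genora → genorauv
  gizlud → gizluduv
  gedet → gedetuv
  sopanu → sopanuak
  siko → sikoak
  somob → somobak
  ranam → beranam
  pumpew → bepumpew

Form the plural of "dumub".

deplopid and gizlud both end in -d yet inflect differently (dealplopid, gizluduv), so the final letter is not what conditions the rule; the first letter is.
"dumub" begins with d-. The stems beginning with d- (done → doalne, dorlu → doalrlu, deplopid → dealplopid) insert -al- after the first vowel.
The other patterns: stems beginning with g- add -uv; stems beginning with s- add -ak; stems beginning with p- or r- add the prefix be-.
So dumub → dualmub.

dualmub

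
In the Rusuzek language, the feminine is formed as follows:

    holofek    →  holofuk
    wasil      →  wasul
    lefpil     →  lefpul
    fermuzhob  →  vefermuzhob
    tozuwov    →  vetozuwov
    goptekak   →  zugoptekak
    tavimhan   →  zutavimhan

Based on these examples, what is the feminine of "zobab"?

"zobab" has last vowel 'a'. The stems whose last vowel is 'a' (goptekak → zugoptekak, tavimhan → zutavimhan) add the prefix zu-.
So zobab → zuzobab.

zuzobab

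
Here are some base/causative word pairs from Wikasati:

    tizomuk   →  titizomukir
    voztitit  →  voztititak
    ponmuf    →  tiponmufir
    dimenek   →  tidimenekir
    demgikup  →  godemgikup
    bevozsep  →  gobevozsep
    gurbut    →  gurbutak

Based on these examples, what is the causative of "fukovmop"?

"fukovmop" ends in -p. The stems ending in -p (bevozsep → gobevozsep, demgikup → godemgikup) add the prefix go-.
The other patterns: stems ending in -t add -ak; stems ending in -f or -k add ti- … -ir around the stem.
So fukovmop → gofukovmop.

gofukovmop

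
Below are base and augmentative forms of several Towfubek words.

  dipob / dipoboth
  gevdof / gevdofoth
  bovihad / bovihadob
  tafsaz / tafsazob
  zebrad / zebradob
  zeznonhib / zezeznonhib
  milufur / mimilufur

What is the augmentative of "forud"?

dipob and zeznonhib both end in -b yet inflect differently (dipoboth, zezeznonhib), so the final letter is not what conditions the rule; the last vowel is.
"forud" has last vowel 'u'. The one such stem in the data (milufur → mimilufur) repeats the first consonant+vowel as a prefix (as does zeznonhib), so the same rule applies.
The other patterns: stems whose last vowel is 'o' add -oth; stems whose last vowel is 'a' add -ob.
So forud → foforud.

foforud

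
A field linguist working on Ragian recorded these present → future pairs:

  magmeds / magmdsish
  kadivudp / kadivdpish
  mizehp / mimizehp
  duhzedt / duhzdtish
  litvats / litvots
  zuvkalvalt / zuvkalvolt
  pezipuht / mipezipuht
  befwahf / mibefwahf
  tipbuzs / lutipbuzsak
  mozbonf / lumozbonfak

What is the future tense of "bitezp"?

lubitezpak

"bitezp" has second-to-last letter 'z'. The one such stem in the data (tipbuzs → lutipbuzsak) adds lu- … -ak around the stem, so the same rule applies.
The other patterns: stems whose second-to-last letter is 'l' or 't' change the last vowel to 'o'; stems whose second-to-last letter is 'd' delete the last vowel and add -ish; stems whose second-to-last letter is 'h' add the prefix mi-.
So bitezp → lubitezpak.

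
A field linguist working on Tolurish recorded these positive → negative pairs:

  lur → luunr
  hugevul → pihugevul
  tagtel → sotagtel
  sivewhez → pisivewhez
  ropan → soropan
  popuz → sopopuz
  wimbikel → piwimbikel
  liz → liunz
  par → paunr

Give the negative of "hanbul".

"hanbul" has 2 vowels. The stems with 2 vowels (tagtel → sotagtel, ropan → soropan, popuz → sopopuz) add the prefix so-.
So hanbul → sohanbul.

sohanbul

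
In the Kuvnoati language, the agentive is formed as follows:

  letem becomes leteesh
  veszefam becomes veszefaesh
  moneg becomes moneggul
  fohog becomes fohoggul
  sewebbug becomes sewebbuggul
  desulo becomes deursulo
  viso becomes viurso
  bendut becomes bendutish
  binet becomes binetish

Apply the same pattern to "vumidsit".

vumidsitish

"vumidsit" ends in -t. The stems ending in -t (bendut → bendutish, binet → binetish) add -ish.
The other patterns: stems ending in -m drop the final letter and add -esh; stems ending in -g double the final consonant and add -ul; stems ending in -o insert -ur- after the first vowel.
So vumidsit → vumidsitish.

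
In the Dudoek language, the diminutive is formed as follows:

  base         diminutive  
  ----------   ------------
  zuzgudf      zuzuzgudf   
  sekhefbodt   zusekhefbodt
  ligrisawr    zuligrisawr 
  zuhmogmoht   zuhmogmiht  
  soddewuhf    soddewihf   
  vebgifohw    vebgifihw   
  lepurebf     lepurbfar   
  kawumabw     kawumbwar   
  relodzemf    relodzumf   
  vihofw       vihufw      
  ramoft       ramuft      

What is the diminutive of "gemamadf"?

zugemamadf

sekhefbodt and zuhmogmoht both end in -t yet inflect differently (zusekhefbodt, zuhmogmiht), so the final letter is not what conditions the rule; the second-to-last letter is.
"gemamadf" has second-to-last letter 'd'. The stems whose second-to-last letter is 'd' (zuzgudf → zuzuzgudf, sekhefbodt → zusekhefbodt) add the prefix zu-.
The other patterns: stems whose second-to-last letter is 'h' change the last vowel to 'i'; stems whose second-to-last letter is 'b' delete the last vowel and add -ar; stems whose second-to-last letter is 'f' or 'm' change the last vowel to 'u'.
So gemamadf → zugemamadf.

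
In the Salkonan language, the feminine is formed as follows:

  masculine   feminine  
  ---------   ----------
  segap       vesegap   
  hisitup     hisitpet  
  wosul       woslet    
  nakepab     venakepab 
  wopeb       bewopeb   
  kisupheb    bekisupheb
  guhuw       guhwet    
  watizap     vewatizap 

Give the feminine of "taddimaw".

hisitup and watizap both end in -p yet inflect differently (hisitpet, vewatizap), so the final letter is not what conditions the rule; the last vowel is.
"taddimaw" has last vowel 'a'. The stems whose last vowel is 'a' (watizap → vewatizap, segap → vesegap, nakepab → venakepab) add the prefix ve-.
So taddimaw → vetaddimaw.

vetaddimaw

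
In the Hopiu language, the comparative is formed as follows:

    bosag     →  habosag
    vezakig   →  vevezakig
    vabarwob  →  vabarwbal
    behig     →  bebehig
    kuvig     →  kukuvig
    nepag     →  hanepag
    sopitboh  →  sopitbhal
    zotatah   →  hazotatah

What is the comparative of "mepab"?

kuvig and bosag both end in -g yet inflect differently (kukuvig, habosag), so the final letter is not what conditions the rule; the last vowel is.
"mepab" has last vowel 'a'. The stems whose last vowel is 'a' (bosag → habosag, zotatah → hazotatah, nepag → hanepag) add the prefix ha-.
So mepab → hamepab.

hamepab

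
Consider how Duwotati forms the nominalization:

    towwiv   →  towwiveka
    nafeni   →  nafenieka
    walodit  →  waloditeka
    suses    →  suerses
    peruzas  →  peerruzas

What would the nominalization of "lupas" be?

luerpas

peruzas and walodit both have 3 vowels yet inflect differently (peerruzas, waloditeka), so the number of vowels is not what conditions the rule; the final letter is.
"lupas" ends in -s. The stems ending in -s (suses → suerses, peruzas → peerruzas) insert -er- after the first vowel.
The other pattern: stems ending in -i, -t or -v add -eka.
So lupas → luerpas.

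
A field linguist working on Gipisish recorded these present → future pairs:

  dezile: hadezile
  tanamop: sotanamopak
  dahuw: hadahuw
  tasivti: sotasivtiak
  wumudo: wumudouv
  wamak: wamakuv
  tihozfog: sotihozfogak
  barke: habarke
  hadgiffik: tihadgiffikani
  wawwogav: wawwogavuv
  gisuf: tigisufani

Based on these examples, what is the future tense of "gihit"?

wamak and hadgiffik both end in -k yet inflect differently (wamakuv, tihadgiffikani), so the final letter is not what conditions the rule; the first letter is.
"gihit" begins with g-. The one such stem in the data (gisuf → tigisufani) adds ti- … -ani around the stem, so the same rule applies.
So gihit → tigihitani.

tigihitani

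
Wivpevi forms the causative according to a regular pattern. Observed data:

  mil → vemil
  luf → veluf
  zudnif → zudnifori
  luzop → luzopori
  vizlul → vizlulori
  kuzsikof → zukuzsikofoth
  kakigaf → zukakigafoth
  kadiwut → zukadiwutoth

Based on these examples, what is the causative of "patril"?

patrilori

luf and zudnif both end in -f yet inflect differently (veluf, zudnifori), so the final letter is not what conditions the rule; the number of vowels is.
"patril" has 2 vowels. The stems with 2 vowels (zudnif → zudnifori, luzop → luzopori, vizlul → vizlulori) add -ori.
So patril → patrilori.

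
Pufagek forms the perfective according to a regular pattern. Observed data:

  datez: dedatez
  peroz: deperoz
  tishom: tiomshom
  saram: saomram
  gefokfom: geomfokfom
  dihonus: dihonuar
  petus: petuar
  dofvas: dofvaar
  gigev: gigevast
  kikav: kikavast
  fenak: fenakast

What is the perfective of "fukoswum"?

"fukoswum" ends in -m. The stems ending in -m (tishom → tiomshom, saram → saomram, gefokfom → geomfokfom) insert -om- after the first vowel.
The other patterns: stems ending in -z add the prefix de-; stems ending in -s drop the final letter and add -ar; stems ending in -k or -v add -ast.
So fukoswum → fuomkoswum.

fuomkoswum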